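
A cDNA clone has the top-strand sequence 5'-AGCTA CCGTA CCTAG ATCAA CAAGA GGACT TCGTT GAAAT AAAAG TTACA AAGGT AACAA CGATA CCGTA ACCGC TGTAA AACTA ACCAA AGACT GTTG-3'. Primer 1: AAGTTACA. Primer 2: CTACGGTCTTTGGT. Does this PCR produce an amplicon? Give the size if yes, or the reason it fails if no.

Primer 2 (CTACGGTCTTTGGT) does not match the top strand, and its reverse complement ACCAAAGACCGTAG does not match either.
With no annealing site for primer 2, no amplification occurs.

No product — primer 2 has no binding site in the template.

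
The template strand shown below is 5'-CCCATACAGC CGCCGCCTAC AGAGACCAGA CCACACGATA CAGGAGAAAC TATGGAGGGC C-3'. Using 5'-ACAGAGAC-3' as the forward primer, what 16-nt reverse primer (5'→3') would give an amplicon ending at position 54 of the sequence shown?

The forward primer binds at positions 19–26; the product's 3' end on the top strand is position 54.
The reverse primer anneals to the top strand over positions 39–54, i.e. to TACAGGAGAAACTATG.
Its sequence written 5'→3' is the reverse complement: CATAGTTTCTCCTGTA.

5'-CATAGTTTCTCCTGTA-3'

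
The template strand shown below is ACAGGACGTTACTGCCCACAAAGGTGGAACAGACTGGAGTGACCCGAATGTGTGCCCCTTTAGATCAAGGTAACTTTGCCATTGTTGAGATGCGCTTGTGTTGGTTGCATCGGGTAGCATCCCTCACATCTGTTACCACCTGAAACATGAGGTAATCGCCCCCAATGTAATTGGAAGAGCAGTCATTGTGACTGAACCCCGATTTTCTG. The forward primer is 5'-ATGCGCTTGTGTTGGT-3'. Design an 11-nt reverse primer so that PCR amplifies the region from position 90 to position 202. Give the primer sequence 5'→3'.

The product's 3' end on the top strand is position 202.
The reverse primer anneals to the top strand over positions 192–202, i.e. to CTGAACCCCGA.
Its sequence written 5'→3' is the reverse complement: TCGGGGTTCAG.

5'-TCGGGGTTCAG-3'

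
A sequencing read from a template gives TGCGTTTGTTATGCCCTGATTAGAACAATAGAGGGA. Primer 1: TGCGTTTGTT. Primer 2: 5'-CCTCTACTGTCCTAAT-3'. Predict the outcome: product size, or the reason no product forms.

Primer 2 (CCTCTACTGTCCTAAT) does not match the top strand, and its reverse complement ATTAGGACAGTAGAGG does not match either.
With no annealing site for primer 2, no amplification occurs.

No product — primer 2 has no binding site in the template.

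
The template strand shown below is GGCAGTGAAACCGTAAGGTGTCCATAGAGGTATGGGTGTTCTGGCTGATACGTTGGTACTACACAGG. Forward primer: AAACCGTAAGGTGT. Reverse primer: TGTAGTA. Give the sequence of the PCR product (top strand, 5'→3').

5'-AAACCGTAAGGTGTCCATAGAGGTATGGGTGTTCTGGCTGATACGTTGGTACTACA-3'

The forward primer matches the template at positions 8–21.
Taking the reverse complement of TGTAGTA gives TACTACA, found at positions 57–63 on the template; the primer anneals here to the top strand with its 3' end pointing upstream.
The product is the template from position 8 through 63 (56 bp).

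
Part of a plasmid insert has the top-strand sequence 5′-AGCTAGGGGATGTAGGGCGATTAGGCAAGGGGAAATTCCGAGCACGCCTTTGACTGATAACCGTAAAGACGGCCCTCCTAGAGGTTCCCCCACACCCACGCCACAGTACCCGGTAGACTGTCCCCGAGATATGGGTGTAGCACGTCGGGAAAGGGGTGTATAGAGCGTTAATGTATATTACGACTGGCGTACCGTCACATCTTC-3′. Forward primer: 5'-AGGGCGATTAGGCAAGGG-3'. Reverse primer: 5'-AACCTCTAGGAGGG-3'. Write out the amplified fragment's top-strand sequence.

5'-AGGGCGATTAGGCAAGGGGAAATTCCGAGCACGCCTTTGACTGATAACCGTAAAGACGGCCCTCCTAGAGGTT-3'

Forward primer AGGGCGATTAGGCAAGGG is found on the top strand at positions 14–31.
Taking the reverse complement of AACCTCTAGGAGGG gives CCCTCCTAGAGGTT, found at positions 73–86 on the template; the primer anneals here to the top strand with its 3' end pointing upstream.
The product is the template from position 14 through 86 (73 bp).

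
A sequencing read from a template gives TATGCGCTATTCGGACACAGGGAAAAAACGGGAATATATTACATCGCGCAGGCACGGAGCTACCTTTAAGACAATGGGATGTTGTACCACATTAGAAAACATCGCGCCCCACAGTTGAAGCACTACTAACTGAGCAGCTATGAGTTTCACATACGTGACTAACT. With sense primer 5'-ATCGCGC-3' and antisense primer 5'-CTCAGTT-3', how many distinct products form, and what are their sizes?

The forward primer ATCGCGC matches the top strand at positions 43–49, 101–107.
The reverse primer's reverse complement is AACTGAG, matching at positions 128–134.
Each forward site pairs with the reverse site to give a product ending at position 134: sizes 92, 34 bp.

Two products: 92 bp, 34 bp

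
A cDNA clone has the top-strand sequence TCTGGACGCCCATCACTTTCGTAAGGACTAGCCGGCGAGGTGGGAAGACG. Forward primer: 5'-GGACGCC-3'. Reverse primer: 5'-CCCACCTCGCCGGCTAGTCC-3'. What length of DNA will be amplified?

41 bp

Scanning the template, GGACGCC occurs at positions 4–10; this primer anneals to the bottom strand there with its 3' end pointing downstream.
Reverse complement of the reverse primer: GGACTAGCCGGCGAGGTGGG. This occurs on the top strand at positions 25–44.
Amplicon spans positions 4–44: 41 bp.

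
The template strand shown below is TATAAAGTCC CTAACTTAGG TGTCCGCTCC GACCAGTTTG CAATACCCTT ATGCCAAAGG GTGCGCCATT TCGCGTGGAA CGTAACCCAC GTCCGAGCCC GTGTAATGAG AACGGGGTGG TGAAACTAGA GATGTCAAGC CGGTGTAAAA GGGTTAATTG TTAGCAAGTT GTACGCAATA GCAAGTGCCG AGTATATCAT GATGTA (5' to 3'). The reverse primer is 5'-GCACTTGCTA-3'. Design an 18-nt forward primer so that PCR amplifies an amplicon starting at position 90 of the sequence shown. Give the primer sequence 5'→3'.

5'-CGTCCGAGCCCGTGTAAT-3'

The reverse primer's reverse complement TAGCAAGTGC matches the template at positions 179–188; the product starts at position 90.
The forward primer is identical to the top strand over positions 90–107: CGTCCGAGCCCGTGTAAT.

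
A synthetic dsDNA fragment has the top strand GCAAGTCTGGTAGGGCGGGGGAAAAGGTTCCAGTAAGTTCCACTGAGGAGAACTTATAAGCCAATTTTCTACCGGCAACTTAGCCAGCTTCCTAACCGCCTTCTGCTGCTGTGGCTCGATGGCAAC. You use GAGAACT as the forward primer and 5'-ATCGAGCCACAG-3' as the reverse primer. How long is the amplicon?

Scanning the template, GAGAACT occurs at positions 48–54; this primer anneals to the bottom strand there with its 3' end pointing downstream.
The reverse primer's reverse complement is CTGTGGCTCGAT, which matches the template at positions 109–120.
Product length = (reverse-primer end) − (forward-primer start) + 1 = 120 − 48 + 1 = 73 bp.

73 bp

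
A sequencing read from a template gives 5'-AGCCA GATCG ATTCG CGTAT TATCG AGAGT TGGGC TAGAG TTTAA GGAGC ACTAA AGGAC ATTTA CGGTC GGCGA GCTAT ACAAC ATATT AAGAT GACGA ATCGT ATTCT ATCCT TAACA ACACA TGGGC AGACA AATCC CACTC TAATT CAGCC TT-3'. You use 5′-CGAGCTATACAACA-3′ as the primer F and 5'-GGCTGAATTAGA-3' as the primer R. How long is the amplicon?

83 bp

Forward primer CGAGCTATACAACA is found on the top strand at positions 73–86.
Reverse complement of the reverse primer: TCTAATTCAGCC. This occurs on the top strand at positions 144–155.
The product runs from position 73 to position 155, so its length is 155 − 73 + 1 = 83 bp.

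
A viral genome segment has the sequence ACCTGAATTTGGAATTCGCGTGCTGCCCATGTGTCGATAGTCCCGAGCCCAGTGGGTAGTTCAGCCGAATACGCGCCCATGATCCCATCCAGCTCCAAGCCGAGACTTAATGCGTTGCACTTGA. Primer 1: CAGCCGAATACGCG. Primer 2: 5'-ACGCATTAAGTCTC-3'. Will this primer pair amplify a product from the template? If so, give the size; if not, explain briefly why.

Primer 1 (CAGCCGAATACGCG) matches the top strand at positions 62–75; it acts as a forward primer.
Primer 2's reverse complement is GAGACTTAATGCGT, matching the top strand at positions 102–115; it acts as a reverse primer.
The 3' ends face each other across positions 62–115, giving a 54 bp product.

Yes — a 54 bp product.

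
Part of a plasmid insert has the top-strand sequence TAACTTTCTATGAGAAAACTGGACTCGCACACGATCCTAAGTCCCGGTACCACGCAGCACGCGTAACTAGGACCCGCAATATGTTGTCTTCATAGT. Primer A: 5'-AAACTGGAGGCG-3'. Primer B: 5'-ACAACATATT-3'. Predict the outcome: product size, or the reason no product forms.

No product — primer A has no binding site in the template.

Primer A (AAACTGGAGGCG) does not match the top strand, and its reverse complement CGCCTCCAGTTT does not match either.
With no annealing site for primer A, no amplification occurs.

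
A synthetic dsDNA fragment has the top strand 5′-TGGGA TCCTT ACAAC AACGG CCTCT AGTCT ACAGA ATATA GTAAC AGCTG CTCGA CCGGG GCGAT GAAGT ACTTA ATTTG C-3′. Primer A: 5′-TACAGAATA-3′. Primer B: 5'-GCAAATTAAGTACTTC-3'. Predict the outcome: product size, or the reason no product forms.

Yes — a 52 bp product.

Primer A (TACAGAATA) matches the top strand at positions 30–38; it acts as a forward primer.
Primer B's reverse complement is GAAGTACTTAATTTGC, matching the top strand at positions 66–81; it acts as a reverse primer.
The 3' ends face each other across positions 30–81, giving a 52 bp product.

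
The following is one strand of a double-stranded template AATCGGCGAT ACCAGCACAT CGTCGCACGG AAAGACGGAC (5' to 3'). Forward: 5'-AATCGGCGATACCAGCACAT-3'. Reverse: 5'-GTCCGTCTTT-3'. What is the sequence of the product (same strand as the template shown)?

The forward primer matches the template at positions 1–20.
Taking the reverse complement of GTCCGTCTTT gives AAAGACGGAC, found at positions 31–40 on the template; the primer anneals here to the top strand with its 3' end pointing upstream.
The product is the template from position 1 through 40 (40 bp).

5'-AATCGGCGATACCAGCACATCGTCGCACGGAAAGACGGAC-3'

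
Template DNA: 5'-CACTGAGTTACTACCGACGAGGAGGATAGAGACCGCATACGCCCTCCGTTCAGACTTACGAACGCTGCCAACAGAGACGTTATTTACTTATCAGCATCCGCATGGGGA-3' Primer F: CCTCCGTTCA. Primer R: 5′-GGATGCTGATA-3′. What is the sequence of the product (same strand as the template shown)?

5'-CCTCCGTTCAGACTTACGAACGCTGCCAACAGAGACGTTATTTACTTATCAGCATCC-3'

The forward primer matches the template at positions 43–52.
Reverse complement of the reverse primer: TATCAGCATCC. This occurs on the top strand at positions 89–99.
The product is the template from position 43 through 99 (57 bp).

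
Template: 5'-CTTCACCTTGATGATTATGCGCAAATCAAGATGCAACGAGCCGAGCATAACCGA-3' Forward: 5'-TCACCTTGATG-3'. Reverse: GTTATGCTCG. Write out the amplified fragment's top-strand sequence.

Forward primer TCACCTTGATG is found on the top strand at positions 3–13.
The reverse primer's reverse complement is CGAGCATAAC, which matches the template at positions 42–51.
The product is the template from position 3 through 51 (49 bp).

5'-TCACCTTGATGATTATGCGCAAATCAAGATGCAACGAGCCGAGCATAAC-3'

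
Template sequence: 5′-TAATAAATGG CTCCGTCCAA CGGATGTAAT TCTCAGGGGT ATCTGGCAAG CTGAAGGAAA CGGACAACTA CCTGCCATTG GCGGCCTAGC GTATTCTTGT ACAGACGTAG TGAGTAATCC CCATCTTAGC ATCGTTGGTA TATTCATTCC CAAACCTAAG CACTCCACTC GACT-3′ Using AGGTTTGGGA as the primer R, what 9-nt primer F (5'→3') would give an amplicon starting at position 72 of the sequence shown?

5'-CTGCCATTG-3'

The reverse primer's reverse complement TCCCAAACCT matches the template at positions 148–157; the product starts at position 72.
The forward primer is identical to the top strand over positions 72–80: CTGCCATTG.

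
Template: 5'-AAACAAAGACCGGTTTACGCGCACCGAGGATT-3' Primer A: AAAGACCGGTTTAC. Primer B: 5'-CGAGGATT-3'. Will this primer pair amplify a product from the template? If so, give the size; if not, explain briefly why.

Primer A (AAAGACCGGTTTAC) matches the top strand at positions 5–18 (3' end points downstream).
Primer B (CGAGGATT) also matches the top strand directly, at positions 25–32 — its reverse complement AATCCTCG is not present.
Both primers anneal to the bottom strand with 3' ends pointing the same way, so neither can prime synthesis back toward the other.

No product — both primers anneal to the same strand and extend in the same direction.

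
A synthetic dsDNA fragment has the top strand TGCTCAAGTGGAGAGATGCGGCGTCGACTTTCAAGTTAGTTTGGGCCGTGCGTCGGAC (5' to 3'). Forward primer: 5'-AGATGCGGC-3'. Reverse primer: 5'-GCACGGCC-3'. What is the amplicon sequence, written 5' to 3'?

The forward primer matches the template at positions 14–22.
Reverse complement of the reverse primer: GGCCGTGC. This occurs on the top strand at positions 44–51.
The product is the template from position 14 through 51 (38 bp).

5'-AGATGCGGCGTCGACTTTCAAGTTAGTTTGGGCCGTGC-3'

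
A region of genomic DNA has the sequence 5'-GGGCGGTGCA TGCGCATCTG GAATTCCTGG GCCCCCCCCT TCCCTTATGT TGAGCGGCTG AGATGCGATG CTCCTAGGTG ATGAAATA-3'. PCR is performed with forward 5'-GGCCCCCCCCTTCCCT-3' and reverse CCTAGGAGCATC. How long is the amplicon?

49 bp

The forward primer matches the template at positions 30–45.
Taking the reverse complement of CCTAGGAGCATC gives GATGCTCCTAGG, found at positions 67–78 on the template; the primer anneals here to the top strand with its 3' end pointing upstream.
Product length = (reverse-primer end) − (forward-primer start) + 1 = 78 − 30 + 1 = 49 bp.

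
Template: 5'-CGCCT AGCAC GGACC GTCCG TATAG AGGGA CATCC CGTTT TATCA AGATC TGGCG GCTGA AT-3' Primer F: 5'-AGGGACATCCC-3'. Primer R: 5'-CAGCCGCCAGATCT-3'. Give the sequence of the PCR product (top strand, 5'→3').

The forward primer matches the template at positions 26–36.
Reverse complement of the reverse primer: AGATCTGGCGGCTG. This occurs on the top strand at positions 46–59.
The product is the template from position 26 through 59 (34 bp).

5'-AGGGACATCCCGTTTTATCAAGATCTGGCGGCTG-3'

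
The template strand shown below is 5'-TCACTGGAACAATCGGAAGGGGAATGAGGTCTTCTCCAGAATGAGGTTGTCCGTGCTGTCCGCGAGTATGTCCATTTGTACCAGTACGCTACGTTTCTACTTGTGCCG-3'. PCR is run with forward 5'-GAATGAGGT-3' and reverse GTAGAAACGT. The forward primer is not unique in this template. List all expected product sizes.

The forward primer GAATGAGGT matches the top strand at positions 22–30, 39–47.
The reverse primer's reverse complement is ACGTTTCTAC, matching at positions 91–100.
Each forward site pairs with the reverse site to give a product ending at position 100: sizes 79, 62 bp.

79 bp, 62 bp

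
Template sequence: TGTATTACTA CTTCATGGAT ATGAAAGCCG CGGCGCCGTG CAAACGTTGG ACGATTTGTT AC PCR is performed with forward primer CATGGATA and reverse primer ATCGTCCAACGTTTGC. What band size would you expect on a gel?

The forward primer matches the template at positions 14–21.
Reverse complement of the reverse primer: GCAAACGTTGGACGAT. This occurs on the top strand at positions 40–55.
The product runs from position 14 to position 55, so its length is 55 − 14 + 1 = 42 bp.

42 bp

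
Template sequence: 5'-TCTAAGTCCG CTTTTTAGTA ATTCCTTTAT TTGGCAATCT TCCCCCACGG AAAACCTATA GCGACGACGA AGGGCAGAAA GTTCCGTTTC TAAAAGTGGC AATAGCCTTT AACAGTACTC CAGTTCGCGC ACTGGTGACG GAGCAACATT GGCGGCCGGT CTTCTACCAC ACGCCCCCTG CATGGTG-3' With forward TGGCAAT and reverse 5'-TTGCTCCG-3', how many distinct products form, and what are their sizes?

The forward primer TGGCAAT matches the top strand at positions 32–38, 97–103.
The reverse primer's reverse complement is CGGAGCAA, matching at positions 139–146.
Each forward site pairs with the reverse site to give a product ending at position 146: sizes 115, 50 bp.

Two products: 115 bp, 50 bp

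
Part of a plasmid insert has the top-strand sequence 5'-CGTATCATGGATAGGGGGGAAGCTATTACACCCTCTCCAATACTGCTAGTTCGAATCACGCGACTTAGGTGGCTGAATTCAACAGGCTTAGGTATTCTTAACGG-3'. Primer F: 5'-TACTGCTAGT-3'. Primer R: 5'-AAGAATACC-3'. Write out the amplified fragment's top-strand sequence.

5'-TACTGCTAGTTCGAATCACGCGACTTAGGTGGCTGAATTCAACAGGCTTAGGTATTCTT-3'

Forward primer TACTGCTAGT is found on the top strand at positions 41–50.
Reverse complement of the reverse primer: GGTATTCTT. This occurs on the top strand at positions 91–99.
The product is the template from position 41 through 99 (59 bp).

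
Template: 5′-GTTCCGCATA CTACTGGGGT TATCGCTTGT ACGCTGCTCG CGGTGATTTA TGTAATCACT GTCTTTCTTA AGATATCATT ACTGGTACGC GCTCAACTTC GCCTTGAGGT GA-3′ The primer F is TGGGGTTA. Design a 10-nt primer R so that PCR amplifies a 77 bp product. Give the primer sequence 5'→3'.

The forward primer binds at positions 15–22, so a 77 bp product ends at position 15 + 77 − 1 = 91.
The reverse primer anneals to the top strand over positions 82–91, i.e. to CTGGTACGCG.
Its sequence written 5'→3' is the reverse complement: CGCGTACCAG.

5'-CGCGTACCAG-3'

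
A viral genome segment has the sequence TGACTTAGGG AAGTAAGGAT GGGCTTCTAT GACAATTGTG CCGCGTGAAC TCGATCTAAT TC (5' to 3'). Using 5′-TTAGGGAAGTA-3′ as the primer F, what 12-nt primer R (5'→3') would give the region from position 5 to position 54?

5'-TCGAGTTCACGC-3'

The product's 3' end on the top strand is position 54.
The reverse primer anneals to the top strand over positions 43–54, i.e. to GCGTGAACTCGA.
Its sequence written 5'→3' is the reverse complement: TCGAGTTCACGC.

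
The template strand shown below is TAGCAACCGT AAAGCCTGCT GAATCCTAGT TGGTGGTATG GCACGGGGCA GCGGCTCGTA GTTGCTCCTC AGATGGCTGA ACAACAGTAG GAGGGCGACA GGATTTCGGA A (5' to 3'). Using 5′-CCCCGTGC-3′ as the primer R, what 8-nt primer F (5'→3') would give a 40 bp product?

5'-GTAAAGCC-3'

The reverse primer's reverse complement GCACGGGG matches the template at positions 41–48, so the product ends at position 48.
A 40 bp product then starts at position 48 − 40 + 1 = 9.
The forward primer is identical to the top strand there: GTAAAGCC.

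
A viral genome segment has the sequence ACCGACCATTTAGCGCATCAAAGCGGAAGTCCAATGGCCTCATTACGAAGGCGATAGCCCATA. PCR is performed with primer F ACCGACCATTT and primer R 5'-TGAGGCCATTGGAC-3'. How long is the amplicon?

42 bp

Scanning the template, ACCGACCATTT occurs at positions 1–11; this primer anneals to the bottom strand there with its 3' end pointing downstream.
Reverse complement of the reverse primer: GTCCAATGGCCTCA. This occurs on the top strand at positions 29–42.
Amplicon spans positions 1–42: 42 bp.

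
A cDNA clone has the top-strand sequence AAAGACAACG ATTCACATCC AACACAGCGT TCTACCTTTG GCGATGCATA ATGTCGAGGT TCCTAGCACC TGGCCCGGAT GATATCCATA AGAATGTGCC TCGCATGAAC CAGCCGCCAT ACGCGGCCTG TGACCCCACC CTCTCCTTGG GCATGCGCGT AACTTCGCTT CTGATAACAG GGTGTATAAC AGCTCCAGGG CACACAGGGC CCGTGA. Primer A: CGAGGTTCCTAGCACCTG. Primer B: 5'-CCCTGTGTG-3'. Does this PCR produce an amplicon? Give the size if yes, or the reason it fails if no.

Yes — a 155 bp product.

Primer A (CGAGGTTCCTAGCACCTG) matches the top strand at positions 55–72; it acts as a forward primer.
Primer B's reverse complement is CACACAGGG, matching the top strand at positions 201–209; it acts as a reverse primer.
The 3' ends face each other across positions 55–209, giving a 155 bp product.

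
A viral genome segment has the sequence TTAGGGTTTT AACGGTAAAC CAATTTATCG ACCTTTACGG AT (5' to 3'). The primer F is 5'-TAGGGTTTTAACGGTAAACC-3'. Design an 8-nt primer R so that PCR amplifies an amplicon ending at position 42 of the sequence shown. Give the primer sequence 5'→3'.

The forward primer binds at positions 2–21; the product's 3' end on the top strand is position 42.
The reverse primer anneals to the top strand over positions 35–42, i.e. to TTACGGAT.
Its sequence written 5'→3' is the reverse complement: ATCCGTAA.

5'-ATCCGTAA-3'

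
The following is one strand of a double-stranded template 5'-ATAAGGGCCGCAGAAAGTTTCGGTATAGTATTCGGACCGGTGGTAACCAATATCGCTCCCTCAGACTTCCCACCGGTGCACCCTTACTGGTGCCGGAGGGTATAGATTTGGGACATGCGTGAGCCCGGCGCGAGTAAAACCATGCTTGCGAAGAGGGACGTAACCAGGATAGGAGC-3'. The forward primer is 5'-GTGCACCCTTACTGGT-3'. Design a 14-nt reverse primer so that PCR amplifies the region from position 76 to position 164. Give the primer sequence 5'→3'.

The product's 3' end on the top strand is position 164.
The reverse primer anneals to the top strand over positions 151–164, i.e. to AAGAGGGACGTAAC.
Its sequence written 5'→3' is the reverse complement: GTTACGTCCCTCTT.

5'-GTTACGTCCCTCTT-3'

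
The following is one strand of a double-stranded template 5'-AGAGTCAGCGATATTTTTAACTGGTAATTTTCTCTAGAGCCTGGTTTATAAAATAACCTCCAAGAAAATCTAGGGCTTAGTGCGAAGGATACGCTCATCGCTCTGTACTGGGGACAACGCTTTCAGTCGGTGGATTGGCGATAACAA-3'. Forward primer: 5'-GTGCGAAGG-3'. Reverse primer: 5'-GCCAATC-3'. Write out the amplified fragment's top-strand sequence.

5'-GTGCGAAGGATACGCTCATCGCTCTGTACTGGGGACAACGCTTTCAGTCGGTGGATTGGC-3'

Forward primer GTGCGAAGG is found on the top strand at positions 80–88.
Reverse complement of the reverse primer: GATTGGC. This occurs on the top strand at positions 133–139.
The product is the template from position 80 through 139 (60 bp).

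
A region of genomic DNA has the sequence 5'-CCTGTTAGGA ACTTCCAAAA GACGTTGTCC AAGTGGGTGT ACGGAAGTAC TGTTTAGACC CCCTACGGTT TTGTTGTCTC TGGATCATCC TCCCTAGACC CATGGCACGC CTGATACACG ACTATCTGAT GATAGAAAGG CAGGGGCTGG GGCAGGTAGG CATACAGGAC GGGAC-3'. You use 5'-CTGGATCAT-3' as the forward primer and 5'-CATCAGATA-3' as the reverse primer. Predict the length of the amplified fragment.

Forward primer CTGGATCAT is found on the top strand at positions 80–88.
The reverse primer's reverse complement is TATCTGATG, which matches the template at positions 123–131.
Product length = (reverse-primer end) − (forward-primer start) + 1 = 131 − 80 + 1 = 52 bp.

52 bp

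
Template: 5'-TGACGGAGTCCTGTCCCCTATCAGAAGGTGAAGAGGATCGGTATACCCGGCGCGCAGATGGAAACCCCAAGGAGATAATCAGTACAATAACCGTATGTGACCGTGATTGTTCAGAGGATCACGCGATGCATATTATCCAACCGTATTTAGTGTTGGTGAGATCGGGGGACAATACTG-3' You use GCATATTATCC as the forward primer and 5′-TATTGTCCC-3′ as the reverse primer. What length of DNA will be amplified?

Scanning the template, GCATATTATCC occurs at positions 128–138; this primer anneals to the bottom strand there with its 3' end pointing downstream.
Taking the reverse complement of TATTGTCCC gives GGGACAATA, found at positions 166–174 on the template; the primer anneals here to the top strand with its 3' end pointing upstream.
Product length = (reverse-primer end) − (forward-primer start) + 1 = 174 − 128 + 1 = 47 bp.

47 bp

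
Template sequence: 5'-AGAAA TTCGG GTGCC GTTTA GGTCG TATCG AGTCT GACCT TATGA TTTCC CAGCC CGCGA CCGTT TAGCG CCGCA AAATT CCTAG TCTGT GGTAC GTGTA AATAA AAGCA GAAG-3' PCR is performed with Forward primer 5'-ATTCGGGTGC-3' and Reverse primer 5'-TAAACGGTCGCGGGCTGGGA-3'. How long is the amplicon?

63 bp

The forward primer matches the template at positions 5–14.
Reverse complement of the reverse primer: TCCCAGCCCGCGACCGTTTA. This occurs on the top strand at positions 48–67.
Product length = (reverse-primer end) − (forward-primer start) + 1 = 67 − 5 + 1 = 63 bp.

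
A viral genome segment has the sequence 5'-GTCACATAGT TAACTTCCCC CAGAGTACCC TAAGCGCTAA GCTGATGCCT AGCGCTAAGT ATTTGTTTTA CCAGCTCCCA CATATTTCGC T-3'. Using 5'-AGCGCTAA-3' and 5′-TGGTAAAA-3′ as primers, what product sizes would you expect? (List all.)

41 bp, 23 bp

The forward primer AGCGCTAA matches the top strand at positions 33–40, 51–58.
The reverse primer's reverse complement is TTTTACCA, matching at positions 66–73.
Each forward site pairs with the reverse site to give a product ending at position 73: sizes 41, 23 bp.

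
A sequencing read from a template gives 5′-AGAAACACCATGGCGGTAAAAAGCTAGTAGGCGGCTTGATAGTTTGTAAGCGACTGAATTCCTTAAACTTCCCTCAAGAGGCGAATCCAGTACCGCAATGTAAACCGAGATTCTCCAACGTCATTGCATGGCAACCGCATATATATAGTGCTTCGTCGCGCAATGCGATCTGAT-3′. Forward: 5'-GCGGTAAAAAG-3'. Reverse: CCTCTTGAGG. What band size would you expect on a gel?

The forward primer matches the template at positions 13–23.
The reverse primer's reverse complement is CCTCAAGAGG, which matches the template at positions 72–81.
Amplicon spans positions 13–81: 69 bp.

69 bp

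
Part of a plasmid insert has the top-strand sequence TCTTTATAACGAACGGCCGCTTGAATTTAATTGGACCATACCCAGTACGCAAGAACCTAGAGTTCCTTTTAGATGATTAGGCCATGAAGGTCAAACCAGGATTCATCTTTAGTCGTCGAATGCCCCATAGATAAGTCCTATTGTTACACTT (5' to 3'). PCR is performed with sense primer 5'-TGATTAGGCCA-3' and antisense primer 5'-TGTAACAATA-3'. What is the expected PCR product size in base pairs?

75 bp

Forward primer TGATTAGGCCA is found on the top strand at positions 74–84.
The reverse primer's reverse complement is TATTGTTACA, which matches the template at positions 139–148.
The product runs from position 74 to position 148, so its length is 148 − 74 + 1 = 75 bp.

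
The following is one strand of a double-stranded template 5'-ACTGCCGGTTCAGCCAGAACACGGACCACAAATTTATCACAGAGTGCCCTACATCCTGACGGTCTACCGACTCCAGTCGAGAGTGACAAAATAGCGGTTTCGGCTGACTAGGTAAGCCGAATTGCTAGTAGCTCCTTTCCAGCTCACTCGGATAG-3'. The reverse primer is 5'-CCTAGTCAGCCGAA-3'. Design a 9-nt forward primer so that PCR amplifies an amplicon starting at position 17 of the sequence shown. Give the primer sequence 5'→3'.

The reverse primer's reverse complement TTCGGCTGACTAGG matches the template at positions 99–112; the product starts at position 17.
The forward primer is identical to the top strand over positions 17–25: GAACACGGA.

5'-GAACACGGA-3'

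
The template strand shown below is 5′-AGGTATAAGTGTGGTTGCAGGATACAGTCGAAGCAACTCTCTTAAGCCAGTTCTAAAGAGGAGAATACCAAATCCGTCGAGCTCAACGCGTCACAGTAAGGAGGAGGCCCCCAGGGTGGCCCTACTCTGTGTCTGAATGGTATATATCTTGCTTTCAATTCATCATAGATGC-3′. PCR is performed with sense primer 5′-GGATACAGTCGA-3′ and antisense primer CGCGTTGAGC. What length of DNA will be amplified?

Forward primer GGATACAGTCGA is found on the top strand at positions 20–31.
The reverse primer's reverse complement is GCTCAACGCG, which matches the template at positions 81–90.
The product runs from position 20 to position 90, so its length is 90 − 20 + 1 = 71 bp.

71 bp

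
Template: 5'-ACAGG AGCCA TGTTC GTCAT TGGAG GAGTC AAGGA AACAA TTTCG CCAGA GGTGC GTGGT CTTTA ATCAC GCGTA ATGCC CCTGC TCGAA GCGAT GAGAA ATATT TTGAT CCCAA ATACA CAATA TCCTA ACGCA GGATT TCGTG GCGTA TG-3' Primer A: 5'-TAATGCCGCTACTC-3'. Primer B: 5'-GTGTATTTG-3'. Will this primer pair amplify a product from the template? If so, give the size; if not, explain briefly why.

No product — primer A has no binding site in the template.

Primer A (TAATGCCGCTACTC) does not match the top strand, and its reverse complement GAGTAGCGGCATTA does not match either.
With no annealing site for primer A, no amplification occurs.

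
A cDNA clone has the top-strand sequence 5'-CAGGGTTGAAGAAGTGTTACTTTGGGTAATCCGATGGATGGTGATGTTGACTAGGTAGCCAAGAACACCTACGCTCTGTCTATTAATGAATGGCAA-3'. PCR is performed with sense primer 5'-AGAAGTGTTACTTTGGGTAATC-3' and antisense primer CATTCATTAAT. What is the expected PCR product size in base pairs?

Scanning the template, AGAAGTGTTACTTTGGGTAATC occurs at positions 10–31; this primer anneals to the bottom strand there with its 3' end pointing downstream.
Reverse complement of the reverse primer: ATTAATGAATG. This occurs on the top strand at positions 82–92.
Product length = (reverse-primer end) − (forward-primer start) + 1 = 92 − 10 + 1 = 83 bp.

83 bp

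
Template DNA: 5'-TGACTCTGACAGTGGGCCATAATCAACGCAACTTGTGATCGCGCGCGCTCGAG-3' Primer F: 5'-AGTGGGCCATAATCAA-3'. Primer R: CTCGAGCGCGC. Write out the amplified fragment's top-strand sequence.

5'-AGTGGGCCATAATCAACGCAACTTGTGATCGCGCGCGCTCGAG-3'

Scanning the template, AGTGGGCCATAATCAA occurs at positions 11–26; this primer anneals to the bottom strand there with its 3' end pointing downstream.
The reverse primer's reverse complement is GCGCGCTCGAG, which matches the template at positions 43–53.
The product is the template from position 11 through 53 (43 bp).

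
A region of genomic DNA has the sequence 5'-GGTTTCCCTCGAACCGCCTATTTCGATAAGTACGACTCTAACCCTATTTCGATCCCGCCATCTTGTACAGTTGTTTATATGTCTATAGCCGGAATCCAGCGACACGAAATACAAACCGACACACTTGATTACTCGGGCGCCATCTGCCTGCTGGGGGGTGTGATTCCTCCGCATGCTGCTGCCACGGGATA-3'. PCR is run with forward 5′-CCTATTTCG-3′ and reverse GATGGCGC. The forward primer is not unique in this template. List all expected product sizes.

128 bp, 102 bp

The forward primer CCTATTTCG matches the top strand at positions 17–25, 43–51.
The reverse primer's reverse complement is GCGCCATC, matching at positions 137–144.
Each forward site pairs with the reverse site to give a product ending at position 144: sizes 128, 102 bp.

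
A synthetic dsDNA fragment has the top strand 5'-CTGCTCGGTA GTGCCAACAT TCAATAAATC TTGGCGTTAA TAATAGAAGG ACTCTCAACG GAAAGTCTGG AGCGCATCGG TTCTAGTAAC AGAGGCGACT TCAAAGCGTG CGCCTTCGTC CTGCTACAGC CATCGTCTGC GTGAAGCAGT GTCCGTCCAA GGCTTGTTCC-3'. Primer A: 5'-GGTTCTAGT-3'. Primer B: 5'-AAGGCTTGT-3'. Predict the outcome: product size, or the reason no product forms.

Primer A (GGTTCTAGT) matches the top strand at positions 79–87 (3' end points downstream).
Primer B (AAGGCTTGT) also matches the top strand directly, at positions 159–167 — its reverse complement ACAAGCCTT is not present.
Both primers anneal to the bottom strand with 3' ends pointing the same way, so neither can prime synthesis back toward the other.

No product — both primers anneal to the same strand and extend in the same direction.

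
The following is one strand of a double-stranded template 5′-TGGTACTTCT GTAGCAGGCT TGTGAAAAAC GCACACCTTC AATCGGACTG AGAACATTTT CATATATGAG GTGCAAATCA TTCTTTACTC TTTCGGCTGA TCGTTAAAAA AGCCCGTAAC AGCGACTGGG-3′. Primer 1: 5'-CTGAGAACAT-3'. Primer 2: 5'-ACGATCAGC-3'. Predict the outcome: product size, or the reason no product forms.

Yes — a 57 bp product.

Primer 1 (CTGAGAACAT) matches the top strand at positions 48–57; it acts as a forward primer.
Primer 2's reverse complement is GCTGATCGT, matching the top strand at positions 96–104; it acts as a reverse primer.
The 3' ends face each other across positions 48–104, giving a 57 bp product.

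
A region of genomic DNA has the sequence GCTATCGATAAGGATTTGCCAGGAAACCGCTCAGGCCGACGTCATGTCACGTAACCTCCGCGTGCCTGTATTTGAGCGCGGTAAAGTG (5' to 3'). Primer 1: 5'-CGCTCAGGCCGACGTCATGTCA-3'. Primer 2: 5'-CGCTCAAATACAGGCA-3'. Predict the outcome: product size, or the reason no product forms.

Primer 1 (CGCTCAGGCCGACGTCATGTCA) matches the top strand at positions 28–49; it acts as a forward primer.
Primer 2's reverse complement is TGCCTGTATTTGAGCG, matching the top strand at positions 63–78; it acts as a reverse primer.
The 3' ends face each other across positions 28–78, giving a 51 bp product.

Yes — a 51 bp product.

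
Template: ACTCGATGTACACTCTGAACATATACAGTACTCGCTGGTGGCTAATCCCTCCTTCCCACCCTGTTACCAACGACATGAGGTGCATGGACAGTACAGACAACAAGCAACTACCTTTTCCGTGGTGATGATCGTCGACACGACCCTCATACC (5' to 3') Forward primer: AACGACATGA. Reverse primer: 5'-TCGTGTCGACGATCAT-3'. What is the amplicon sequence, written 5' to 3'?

The forward primer matches the template at positions 69–78.
Reverse complement of the reverse primer: ATGATCGTCGACACGA. This occurs on the top strand at positions 125–140.
The product is the template from position 69 through 140 (72 bp).

5'-AACGACATGAGGTGCATGGACAGTACAGACAACAAGCAACTACCTTTTCCGTGGTGATGATCGTCGACACGA-3'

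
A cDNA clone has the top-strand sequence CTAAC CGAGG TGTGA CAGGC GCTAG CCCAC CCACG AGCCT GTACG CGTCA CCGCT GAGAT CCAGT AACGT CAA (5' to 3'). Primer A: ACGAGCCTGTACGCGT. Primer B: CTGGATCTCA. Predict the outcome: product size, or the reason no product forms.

Yes — a 32 bp product.

Primer A (ACGAGCCTGTACGCGT) matches the top strand at positions 33–48; it acts as a forward primer.
Primer B's reverse complement is TGAGATCCAG, matching the top strand at positions 55–64; it acts as a reverse primer.
The 3' ends face each other across positions 33–64, giving a 32 bp product.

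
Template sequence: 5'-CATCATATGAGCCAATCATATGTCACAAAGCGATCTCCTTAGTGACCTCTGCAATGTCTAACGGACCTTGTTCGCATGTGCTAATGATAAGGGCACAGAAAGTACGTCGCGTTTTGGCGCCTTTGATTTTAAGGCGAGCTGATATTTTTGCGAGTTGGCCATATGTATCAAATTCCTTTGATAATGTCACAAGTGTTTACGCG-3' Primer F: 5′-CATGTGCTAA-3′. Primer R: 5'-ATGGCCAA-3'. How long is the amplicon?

Scanning the template, CATGTGCTAA occurs at positions 75–84; this primer anneals to the bottom strand there with its 3' end pointing downstream.
The reverse primer's reverse complement is TTGGCCAT, which matches the template at positions 155–162.
The product runs from position 75 to position 162, so its length is 162 − 75 + 1 = 88 bp.

88 bp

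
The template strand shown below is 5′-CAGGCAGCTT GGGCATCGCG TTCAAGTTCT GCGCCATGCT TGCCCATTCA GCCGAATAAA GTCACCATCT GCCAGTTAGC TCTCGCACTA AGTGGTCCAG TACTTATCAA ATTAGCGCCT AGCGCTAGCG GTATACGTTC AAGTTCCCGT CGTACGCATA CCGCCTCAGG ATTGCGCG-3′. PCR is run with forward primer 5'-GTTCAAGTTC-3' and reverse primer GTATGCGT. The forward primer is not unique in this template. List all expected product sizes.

The forward primer GTTCAAGTTC matches the top strand at positions 20–29, 137–146.
The reverse primer's reverse complement is ACGCATAC, matching at positions 154–161.
Each forward site pairs with the reverse site to give a product ending at position 161: sizes 142, 25 bp.

142 bp, 25 bp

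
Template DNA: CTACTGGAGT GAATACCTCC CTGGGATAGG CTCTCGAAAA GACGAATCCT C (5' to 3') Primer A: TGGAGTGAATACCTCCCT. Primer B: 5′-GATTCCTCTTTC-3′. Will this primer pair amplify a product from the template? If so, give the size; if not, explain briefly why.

Primer B (GATTCCTCTTTC) does not match the top strand, and its reverse complement GAAAGAGGAATC does not match either.
With no annealing site for primer B, no amplification occurs.

No product — primer B has no binding site in the template.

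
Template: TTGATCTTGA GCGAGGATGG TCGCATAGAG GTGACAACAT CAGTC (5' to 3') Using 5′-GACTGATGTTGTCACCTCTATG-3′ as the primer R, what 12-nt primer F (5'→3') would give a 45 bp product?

The reverse primer's reverse complement CATAGAGGTGACAACATCAGTC matches the template at positions 24–45, so the product ends at position 45.
A 45 bp product then starts at position 45 − 45 + 1 = 1.
The forward primer is identical to the top strand there: TTGATCTTGAGC.

5'-TTGATCTTGAGC-3'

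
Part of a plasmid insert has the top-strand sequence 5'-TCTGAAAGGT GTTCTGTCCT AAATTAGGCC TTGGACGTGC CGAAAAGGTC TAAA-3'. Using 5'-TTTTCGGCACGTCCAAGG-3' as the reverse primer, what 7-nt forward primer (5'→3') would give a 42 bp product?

The reverse primer's reverse complement CCTTGGACGTGCCGAAAA matches the template at positions 29–46, so the product ends at position 46.
A 42 bp product then starts at position 46 − 42 + 1 = 5.
The forward primer is identical to the top strand there: AAAGGTG.

5'-AAAGGTG-3'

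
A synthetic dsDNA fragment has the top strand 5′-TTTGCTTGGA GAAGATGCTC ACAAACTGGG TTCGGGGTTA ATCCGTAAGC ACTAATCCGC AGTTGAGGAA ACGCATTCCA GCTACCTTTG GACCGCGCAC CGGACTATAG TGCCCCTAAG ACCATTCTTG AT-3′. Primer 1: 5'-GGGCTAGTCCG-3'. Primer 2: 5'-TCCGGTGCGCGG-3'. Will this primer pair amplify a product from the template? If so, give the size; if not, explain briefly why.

Primer 1 (GGGCTAGTCCG) does not match the top strand, and its reverse complement CGGACTAGCCC does not match either.
With no annealing site for primer 1, no amplification occurs.

No product — primer 1 has no binding site in the template.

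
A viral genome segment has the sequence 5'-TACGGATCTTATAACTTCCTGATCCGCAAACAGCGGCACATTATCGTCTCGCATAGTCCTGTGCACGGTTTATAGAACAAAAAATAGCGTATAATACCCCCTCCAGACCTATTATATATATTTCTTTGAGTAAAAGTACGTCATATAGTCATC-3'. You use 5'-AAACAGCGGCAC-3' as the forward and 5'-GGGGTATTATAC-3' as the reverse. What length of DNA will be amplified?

73 bp

The forward primer matches the template at positions 28–39.
The reverse primer's reverse complement is GTATAATACCCC, which matches the template at positions 89–100.
Product length = (reverse-primer end) − (forward-primer start) + 1 = 100 − 28 + 1 = 73 bp.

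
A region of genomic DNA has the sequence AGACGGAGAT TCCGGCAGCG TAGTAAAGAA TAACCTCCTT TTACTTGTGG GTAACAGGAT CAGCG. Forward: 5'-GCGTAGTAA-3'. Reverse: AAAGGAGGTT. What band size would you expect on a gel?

24 bp

The forward primer matches the template at positions 18–26.
Taking the reverse complement of AAAGGAGGTT gives AACCTCCTTT, found at positions 32–41 on the template; the primer anneals here to the top strand with its 3' end pointing upstream.
Product length = (reverse-primer end) − (forward-primer start) + 1 = 41 − 18 + 1 = 24 bp.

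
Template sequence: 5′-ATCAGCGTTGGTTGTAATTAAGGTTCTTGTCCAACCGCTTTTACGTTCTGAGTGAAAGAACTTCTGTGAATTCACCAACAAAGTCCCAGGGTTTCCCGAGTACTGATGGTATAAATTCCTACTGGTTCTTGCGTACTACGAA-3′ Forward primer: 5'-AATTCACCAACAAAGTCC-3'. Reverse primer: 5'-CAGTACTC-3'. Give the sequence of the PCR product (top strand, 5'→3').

The forward primer matches the template at positions 69–86.
Taking the reverse complement of CAGTACTC gives GAGTACTG, found at positions 98–105 on the template; the primer anneals here to the top strand with its 3' end pointing upstream.
The product is the template from position 69 through 105 (37 bp).

5'-AATTCACCAACAAAGTCCCAGGGTTTCCCGAGTACTG-3'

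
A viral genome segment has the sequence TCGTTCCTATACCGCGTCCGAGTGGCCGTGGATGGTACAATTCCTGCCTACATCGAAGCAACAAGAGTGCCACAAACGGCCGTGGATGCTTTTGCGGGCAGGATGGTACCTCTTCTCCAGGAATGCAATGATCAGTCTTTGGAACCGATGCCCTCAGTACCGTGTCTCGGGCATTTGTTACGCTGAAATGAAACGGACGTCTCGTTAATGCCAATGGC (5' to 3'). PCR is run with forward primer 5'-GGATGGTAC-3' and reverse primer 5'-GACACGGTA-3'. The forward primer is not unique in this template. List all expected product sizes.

The forward primer GGATGGTAC matches the top strand at positions 30–38, 101–109.
The reverse primer's reverse complement is TACCGTGTC, matching at positions 158–166.
Each forward site pairs with the reverse site to give a product ending at position 166: sizes 137, 66 bp.

137 bp, 66 bp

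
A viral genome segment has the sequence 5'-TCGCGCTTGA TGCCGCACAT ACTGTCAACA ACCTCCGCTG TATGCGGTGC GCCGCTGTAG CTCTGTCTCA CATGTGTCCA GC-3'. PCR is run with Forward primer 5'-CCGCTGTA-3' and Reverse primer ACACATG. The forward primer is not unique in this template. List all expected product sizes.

43 bp, 26 bp

The forward primer CCGCTGTA matches the top strand at positions 35–42, 52–59.
The reverse primer's reverse complement is CATGTGT, matching at positions 71–77.
Each forward site pairs with the reverse site to give a product ending at position 77: sizes 43, 26 bp.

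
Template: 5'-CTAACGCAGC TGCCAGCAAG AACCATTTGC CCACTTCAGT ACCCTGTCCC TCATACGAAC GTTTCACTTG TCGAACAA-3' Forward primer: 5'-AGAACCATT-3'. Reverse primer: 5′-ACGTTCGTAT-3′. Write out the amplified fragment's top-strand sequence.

Scanning the template, AGAACCATT occurs at positions 19–27; this primer anneals to the bottom strand there with its 3' end pointing downstream.
Reverse complement of the reverse primer: ATACGAACGT. This occurs on the top strand at positions 53–62.
The product is the template from position 19 through 62 (44 bp).

5'-AGAACCATTTGCCCACTTCAGTACCCTGTCCCTCATACGAACGT-3'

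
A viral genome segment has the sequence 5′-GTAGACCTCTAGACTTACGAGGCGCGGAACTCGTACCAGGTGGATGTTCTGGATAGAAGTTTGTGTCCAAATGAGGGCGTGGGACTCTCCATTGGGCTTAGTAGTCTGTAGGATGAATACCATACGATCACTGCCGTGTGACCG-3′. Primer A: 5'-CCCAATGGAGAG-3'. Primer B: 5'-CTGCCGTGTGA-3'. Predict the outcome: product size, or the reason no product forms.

Primer A (CCCAATGGAGAG) has reverse complement CTCTCCATTGGG, which matches the top strand at positions 85–96; primer A anneals to the top strand there with its 3' end pointing upstream toward position 85.
Primer B (CTGCCGTGTGA) matches the top strand directly at positions 131–141; it anneals to the bottom strand with its 3' end pointing downstream toward position 141.
The 3' ends diverge (primer A extends toward position 1, primer B toward position 144), so the primers never converge on a shared product.

No product — the primers' 3' ends point away from each other.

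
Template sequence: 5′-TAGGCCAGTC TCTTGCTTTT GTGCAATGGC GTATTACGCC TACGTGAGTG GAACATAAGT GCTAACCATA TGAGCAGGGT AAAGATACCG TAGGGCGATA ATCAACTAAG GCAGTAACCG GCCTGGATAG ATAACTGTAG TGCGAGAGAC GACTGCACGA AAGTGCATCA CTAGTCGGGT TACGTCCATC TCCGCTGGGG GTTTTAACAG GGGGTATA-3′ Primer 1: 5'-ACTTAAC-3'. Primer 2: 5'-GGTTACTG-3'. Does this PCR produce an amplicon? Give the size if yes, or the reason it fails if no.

Primer 1 (ACTTAAC) does not match the top strand, and its reverse complement GTTAAGT does not match either.
With no annealing site for primer 1, no amplification occurs.

No product — primer 1 has no binding site in the template.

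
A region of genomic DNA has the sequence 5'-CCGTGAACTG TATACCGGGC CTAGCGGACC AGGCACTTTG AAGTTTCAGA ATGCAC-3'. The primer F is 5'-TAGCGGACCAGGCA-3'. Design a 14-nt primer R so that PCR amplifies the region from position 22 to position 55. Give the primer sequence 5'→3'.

The product's 3' end on the top strand is position 55.
The reverse primer anneals to the top strand over positions 42–55, i.e. to AGTTTCAGAATGCA.
Its sequence written 5'→3' is the reverse complement: TGCATTCTGAAACT.

5'-TGCATTCTGAAACT-3'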